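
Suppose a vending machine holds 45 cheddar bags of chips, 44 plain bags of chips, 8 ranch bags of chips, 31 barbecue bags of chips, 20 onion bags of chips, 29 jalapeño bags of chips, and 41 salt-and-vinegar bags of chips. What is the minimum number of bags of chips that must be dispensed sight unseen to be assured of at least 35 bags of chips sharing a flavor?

In the worst case we take at most 34 of each flavor, but all 8 ranch, all 31 barbecue, all 20 onion, and all 29 jalapeño (fewer than 34), giving 34 + 34 + 8 + 31 + 20 + 29 + 34 = 190.
One more bag of chips then forces some flavor to 35, so 190 + 1 = 191.

191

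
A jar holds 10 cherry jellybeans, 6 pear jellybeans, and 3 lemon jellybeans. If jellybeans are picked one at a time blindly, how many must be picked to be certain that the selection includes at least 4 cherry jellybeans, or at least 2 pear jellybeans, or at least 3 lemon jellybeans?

The worst case stops just short of every target: 3 cherry, 1 pear, 2 lemon — 3 + 1 + 2 = 6 jellybeans.
One more jellybean must push some flavor to its target, so 6 + 1 = 7.

7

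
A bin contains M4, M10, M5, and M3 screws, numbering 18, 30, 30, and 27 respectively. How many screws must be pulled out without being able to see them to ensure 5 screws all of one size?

17

The worst case takes 4 screws of each size without reaching 5 of any: 4 × 4 = 16.
The next screw must bring some size to 5, so 16 + 1 = 17.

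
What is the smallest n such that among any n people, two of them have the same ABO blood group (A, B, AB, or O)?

5

There are 4 ABO blood groups acting as pigeonholes.
With 4 people we could place one in each, avoiding any repeat.
One more forces some class to hold 2, so 4 + 1 = 5.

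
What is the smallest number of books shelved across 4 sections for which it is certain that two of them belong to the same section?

There are 4 sections acting as pigeonholes.
With 4 books we could place one in each, avoiding any repeat.
One more forces some class to hold 2, so 4 + 1 = 5.

5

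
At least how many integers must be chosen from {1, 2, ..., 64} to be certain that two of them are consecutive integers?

Partition {1, …, 64} into 32 pairs: {1,2}, {3,4}, …, {63,64}.
Choosing 32 integers — say the 32 even numbers 2, 4, …, 64 — takes one from each pair and avoids the property.
Choosing 33 forces two into the same pair by pigeonhole, and those are consecutive. So 33.

33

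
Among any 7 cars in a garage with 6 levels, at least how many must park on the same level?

2

The 7 cars fall into 6 levels.
If each of the 6 levels held at most 1, the total would be at most 6 × 1 = 6 < 7, a contradiction.
So at least one holds ⌈7/6⌉ = 2.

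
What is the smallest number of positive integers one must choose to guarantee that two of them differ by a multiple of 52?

53

Two integers differ by a multiple of 52 exactly when they share a remainder mod 52.
There are 52 residue classes mod 52, so 52 integers can all lie in distinct classes.
One more integer must repeat a residue, giving a difference divisible by 52. So n = 52 + 1 = 53.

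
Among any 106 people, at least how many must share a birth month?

If each of the 12 months of the year held at most 8, the total would be at most 12 × 8 = 96 < 106, a contradiction.
So at least one holds ⌈106/12⌉ = 9.

9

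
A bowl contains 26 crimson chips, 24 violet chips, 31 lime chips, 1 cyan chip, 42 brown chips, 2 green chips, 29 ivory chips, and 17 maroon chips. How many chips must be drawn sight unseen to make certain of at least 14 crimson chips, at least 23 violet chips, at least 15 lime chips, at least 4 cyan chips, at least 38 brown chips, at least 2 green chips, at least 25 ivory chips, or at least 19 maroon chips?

130

The worst case stops just short of every target: 13 crimson, 22 violet, 14 lime, all 1 cyan, 37 brown, 1 green, 24 ivory, all 17 maroon — 13 + 22 + 14 + 1 + 37 + 1 + 24 + 17 = 129 chips.
One more chip must push some color to its target, so 129 + 1 = 130.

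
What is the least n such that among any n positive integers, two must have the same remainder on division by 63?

Two integers differ by a multiple of 63 exactly when they share a remainder mod 63.
There are 63 residue classes mod 63, so 63 integers can all lie in distinct classes.
One more integer must repeat a residue, giving a difference divisible by 63. So n = 63 + 1 = 64.

64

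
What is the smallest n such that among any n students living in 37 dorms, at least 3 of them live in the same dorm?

There are 37 dorms acting as pigeonholes.
With 37 × 2 = 74 students we could place exactly 2 in each, with no class reaching 3.
One more forces some class to hold 3, so 74 + 1 = 75.

75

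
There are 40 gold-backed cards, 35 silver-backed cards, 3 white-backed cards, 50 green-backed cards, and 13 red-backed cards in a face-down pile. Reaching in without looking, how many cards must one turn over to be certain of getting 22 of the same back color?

In the worst case we take at most 21 of each back color, but all 3 white-backed and all 13 red-backed (fewer than 21), giving 21 + 21 + 3 + 21 + 13 = 79.
One more card then forces some back color to 22, so 79 + 1 = 80.

80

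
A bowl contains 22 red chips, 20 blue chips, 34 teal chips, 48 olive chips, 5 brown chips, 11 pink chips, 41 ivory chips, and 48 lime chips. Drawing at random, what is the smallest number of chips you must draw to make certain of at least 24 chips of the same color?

151

Treat the 8 colors as pigeonholes.
In the worst case we take at most 23 of each color, but all 22 red, all 20 blue, all 5 brown, and all 11 pink (fewer than 23), giving 22 + 20 + 23 + 23 + 5 + 11 + 23 + 23 = 150.
One more chip then forces some color to 24, so 150 + 1 = 151.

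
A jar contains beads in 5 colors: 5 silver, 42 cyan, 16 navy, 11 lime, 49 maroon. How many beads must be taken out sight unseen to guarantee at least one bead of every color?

The hardest color to obtain is silver: we could draw every other bead first — 123 − 5 = 118 beads — without a single silver one.
The next draw must be silver, so 118 + 1 = 119.

119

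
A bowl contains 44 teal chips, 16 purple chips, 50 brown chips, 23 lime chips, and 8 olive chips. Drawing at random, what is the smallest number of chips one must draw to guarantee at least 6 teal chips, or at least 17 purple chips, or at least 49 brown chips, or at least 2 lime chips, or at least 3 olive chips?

73

The worst case stops just short of every target: 5 teal, 16 purple, 48 brown, 1 lime, 2 olive — 5 + 16 + 48 + 1 + 2 = 72 chips.
One more chip must push some color to its target, so 72 + 1 = 73.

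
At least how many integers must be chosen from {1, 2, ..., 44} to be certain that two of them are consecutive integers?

Partition {1, …, 44} into 22 pairs: {1,2}, {3,4}, …, {43,44}.
Choosing 22 integers — say the 22 even numbers 2, 4, …, 44 — takes one from each pair and avoids the property.
Choosing 23 forces two into the same pair by pigeonhole, and those are consecutive. So 23.

23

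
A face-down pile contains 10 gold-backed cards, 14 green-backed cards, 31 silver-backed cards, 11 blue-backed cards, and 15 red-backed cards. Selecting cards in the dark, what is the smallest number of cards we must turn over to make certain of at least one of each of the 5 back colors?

72

The hardest back color to obtain is gold-backed: we could draw every other card first — 81 − 10 = 71 cards — without a single gold-backed one.
The next draw must be gold-backed, so 71 + 1 = 72.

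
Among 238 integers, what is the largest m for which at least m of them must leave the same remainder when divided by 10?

24

The 238 integers fall into 10 residue classes modulo 10.
If each of the 10 residue classes modulo 10 held at most 23, the total would be at most 10 × 23 = 230 < 238, a contradiction.
So at least one holds ⌈238/10⌉ = 24.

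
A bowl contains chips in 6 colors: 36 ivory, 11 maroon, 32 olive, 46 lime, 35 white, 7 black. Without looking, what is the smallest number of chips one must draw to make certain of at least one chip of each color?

161

The hardest color to obtain is black: we could draw every other chip first — 167 − 7 = 160 chips — without a single black one.
The next draw must be black, so 160 + 1 = 161.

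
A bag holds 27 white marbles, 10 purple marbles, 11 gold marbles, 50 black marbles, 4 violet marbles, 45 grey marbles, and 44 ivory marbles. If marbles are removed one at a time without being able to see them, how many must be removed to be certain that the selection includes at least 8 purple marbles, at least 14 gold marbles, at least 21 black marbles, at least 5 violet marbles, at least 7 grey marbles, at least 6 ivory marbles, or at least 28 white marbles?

The worst case stops just short of every target: 27 white, 7 purple, all 11 gold, 20 black, 4 violet, 6 grey, 5 ivory — 27 + 7 + 11 + 20 + 4 + 6 + 5 = 80 marbles.
One more marble must push some color to its target, so 80 + 1 = 81.

81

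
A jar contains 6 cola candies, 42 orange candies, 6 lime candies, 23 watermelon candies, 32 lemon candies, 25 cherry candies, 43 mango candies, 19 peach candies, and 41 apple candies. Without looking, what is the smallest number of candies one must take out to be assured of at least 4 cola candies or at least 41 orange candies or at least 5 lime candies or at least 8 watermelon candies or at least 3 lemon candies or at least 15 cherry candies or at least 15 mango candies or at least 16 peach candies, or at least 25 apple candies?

124

The worst case stops just short of every target: 3 cola, 40 orange, 4 lime, 7 watermelon, 2 lemon, 14 cherry, 14 mango, 15 peach, 24 apple — 3 + 40 + 4 + 7 + 2 + 14 + 14 + 15 + 24 = 123 candies.
One more candy must push some flavor to its target, so 123 + 1 = 124.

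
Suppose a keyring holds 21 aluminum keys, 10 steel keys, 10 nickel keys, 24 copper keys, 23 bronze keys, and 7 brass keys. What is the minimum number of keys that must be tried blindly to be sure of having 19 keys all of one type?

82

Treat the 6 types as pigeonholes.
In the worst case we take at most 18 of each type, but all 10 steel, all 10 nickel, and all 7 brass (fewer than 18), giving 18 + 10 + 10 + 18 + 18 + 7 = 81.
One more key then forces some type to 19, so 81 + 1 = 82.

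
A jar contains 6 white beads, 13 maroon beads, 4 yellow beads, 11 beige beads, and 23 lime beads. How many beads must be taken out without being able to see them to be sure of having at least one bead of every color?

54

The hardest color to obtain is yellow: we could draw every other bead first — 57 − 4 = 53 beads — without a single yellow one.
The next draw must be yellow, so 53 + 1 = 54.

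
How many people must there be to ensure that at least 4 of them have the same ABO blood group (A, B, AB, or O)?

13

There are 4 ABO blood groups acting as pigeonholes.
With 4 × 3 = 12 people we could place exactly 3 in each, with no class reaching 4.
One more forces some class to hold 4, so 12 + 1 = 13.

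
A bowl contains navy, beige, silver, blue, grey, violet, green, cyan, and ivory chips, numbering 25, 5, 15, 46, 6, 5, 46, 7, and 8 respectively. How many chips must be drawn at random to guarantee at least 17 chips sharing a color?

95

In the worst case we take at most 16 of each color, but all 5 beige, all 15 silver, all 6 grey, all 5 violet, all 7 cyan, and all 8 ivory (fewer than 16), giving 16 + 5 + 15 + 16 + 6 + 5 + 16 + 7 + 8 = 94.
One more chip then forces some color to 17, so 94 + 1 = 95.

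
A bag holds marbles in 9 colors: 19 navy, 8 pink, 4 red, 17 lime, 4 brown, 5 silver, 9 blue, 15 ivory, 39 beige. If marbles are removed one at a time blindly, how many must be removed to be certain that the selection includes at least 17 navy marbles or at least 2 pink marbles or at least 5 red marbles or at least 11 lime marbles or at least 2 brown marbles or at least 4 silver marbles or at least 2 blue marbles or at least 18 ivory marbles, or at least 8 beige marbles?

59

The worst case stops just short of every target: 16 navy, 1 pink, 4 red, 10 lime, 1 brown, 3 silver, 1 blue, all 15 ivory, 7 beige — 16 + 1 + 4 + 10 + 1 + 3 + 1 + 15 + 7 = 58 marbles.
One more marble must push some color to its target, so 58 + 1 = 59.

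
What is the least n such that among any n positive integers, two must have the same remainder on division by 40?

Use the pigeonhole principle on residue classes: two integers differ by a multiple of 40 exactly when they share a remainder mod 40.
There are 40 residue classes mod 40, so 40 integers can all lie in distinct classes.
One more integer must repeat a residue, giving a difference divisible by 40. So n = 40 + 1 = 41.

41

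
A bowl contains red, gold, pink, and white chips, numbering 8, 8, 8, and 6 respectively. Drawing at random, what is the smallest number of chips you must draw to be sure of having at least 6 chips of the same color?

Treat the 4 colors as pigeonholes.
The worst case takes 5 chips of each color without reaching 6 of any: 4 × 5 = 20.
The next chip must bring some color to 6, so 20 + 1 = 21.

21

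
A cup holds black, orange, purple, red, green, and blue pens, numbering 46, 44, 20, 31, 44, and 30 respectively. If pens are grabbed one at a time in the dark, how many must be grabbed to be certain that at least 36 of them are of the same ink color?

187

Treat the 6 ink colors as pigeonholes.
In the worst case we take at most 35 of each ink color, but all 20 purple, all 31 red, and all 30 blue (fewer than 35), giving 35 + 35 + 20 + 31 + 35 + 30 = 186.
One more pen then forces some ink color to 36, so 186 + 1 = 187.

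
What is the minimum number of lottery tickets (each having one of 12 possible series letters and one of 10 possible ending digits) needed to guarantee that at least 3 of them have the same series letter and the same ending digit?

241

There are 12 × 10 = 120 (series letter, ending digit) combinations acting as pigeonholes.
With 120 × 2 = 240 lottery tickets we could place exactly 2 in each, with no (series letter, ending digit) pair reaching 3.
One more forces some (series letter, ending digit) pair to hold 3, so 240 + 1 = 241.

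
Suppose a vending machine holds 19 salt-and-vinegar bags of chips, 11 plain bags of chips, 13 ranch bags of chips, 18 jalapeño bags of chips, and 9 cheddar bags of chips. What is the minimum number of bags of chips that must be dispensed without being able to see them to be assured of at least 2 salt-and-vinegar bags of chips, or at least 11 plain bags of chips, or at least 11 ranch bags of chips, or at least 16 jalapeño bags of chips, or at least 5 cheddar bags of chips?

Each of the 5 flavors has its own threshold; avoid all of them simultaneously.
The worst case stops just short of every target: 1 salt-and-vinegar, 10 plain, 10 ranch, 15 jalapeño, 4 cheddar — 1 + 10 + 10 + 15 + 4 = 40 bags of chips.
One more bag of chips must push some flavor to its target, so 40 + 1 = 41.

41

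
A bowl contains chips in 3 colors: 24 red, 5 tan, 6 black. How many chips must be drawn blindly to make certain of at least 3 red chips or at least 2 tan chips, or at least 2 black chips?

Each of the 3 colors has its own threshold; avoid all of them simultaneously.
The worst case stops just short of every target: 2 red, 1 tan, 1 black — 2 + 1 + 1 = 4 chips.
One more chip must push some color to its target, so 4 + 1 = 5.

5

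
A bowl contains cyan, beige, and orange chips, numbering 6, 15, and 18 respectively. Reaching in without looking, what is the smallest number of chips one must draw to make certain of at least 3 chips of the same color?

7

Treat the 3 colors as pigeonholes.
The worst case takes 2 chips of each color without reaching 3 of any: 3 × 2 = 6.
The next chip must bring some color to 3, so 6 + 1 = 7.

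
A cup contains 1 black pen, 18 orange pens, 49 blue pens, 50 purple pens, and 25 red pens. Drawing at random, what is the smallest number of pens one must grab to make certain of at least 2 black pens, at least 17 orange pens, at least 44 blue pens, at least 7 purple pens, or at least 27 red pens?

92

The worst case stops just short of every target: 1 black, 16 orange, 43 blue, 6 purple, all 25 red — 1 + 16 + 43 + 6 + 25 = 91 pens.
One more pen must push some ink color to its target, so 91 + 1 = 92.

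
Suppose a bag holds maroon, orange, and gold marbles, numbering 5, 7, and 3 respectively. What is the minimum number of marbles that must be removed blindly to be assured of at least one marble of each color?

13

The hardest color to obtain is gold: we could draw every other marble first — 15 − 3 = 12 marbles — without a single gold one.
The next draw must be gold, so 12 + 1 = 13.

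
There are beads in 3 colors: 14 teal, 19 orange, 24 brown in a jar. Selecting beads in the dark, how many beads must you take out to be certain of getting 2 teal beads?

To avoid teal beads as long as possible, exhaust the other 2 colors first.
The worst case draws every non-teal bead first: 19 + 24 = 43.
The next 2 draws are then forced to be teal, giving 43 + 2 = 45.

45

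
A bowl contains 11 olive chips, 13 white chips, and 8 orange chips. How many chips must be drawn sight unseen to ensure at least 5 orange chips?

29

To avoid orange chips as long as possible, exhaust the other 2 colors first.
The worst case draws every non-orange chip first: 11 + 13 = 24.
The next 5 draws are then forced to be orange, giving 24 + 5 = 29.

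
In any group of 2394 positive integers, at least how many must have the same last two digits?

24

If each of the 100 possible two-digit endings held at most 23, the total would be at most 100 × 23 = 2300 < 2394, a contradiction.
So at least one holds ⌈2394/100⌉ = 24.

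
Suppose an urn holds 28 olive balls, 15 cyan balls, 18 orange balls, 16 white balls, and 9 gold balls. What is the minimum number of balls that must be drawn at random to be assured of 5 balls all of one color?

21

Treat the 5 colors as pigeonholes.
The worst case takes 4 balls of each color without reaching 5 of any: 5 × 4 = 20.
The next ball must bring some color to 5, so 20 + 1 = 21.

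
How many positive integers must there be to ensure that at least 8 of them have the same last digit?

71

There are 10 possible last digits acting as pigeonholes.
With 10 × 7 = 70 positive integers we could place exactly 7 in each, with no class reaching 8.
One more forces some class to hold 8, so 70 + 1 = 71.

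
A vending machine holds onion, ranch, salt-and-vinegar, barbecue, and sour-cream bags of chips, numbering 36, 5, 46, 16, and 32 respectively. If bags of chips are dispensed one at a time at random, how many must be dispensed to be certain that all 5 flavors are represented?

The hardest flavor to obtain is ranch: we could draw every other bag of chips first — 135 − 5 = 130 bags of chips — without a single ranch one.
The next draw must be ranch, so 130 + 1 = 131.

131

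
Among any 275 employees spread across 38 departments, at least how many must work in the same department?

The 275 employees fall into 38 departments.
If each of the 38 departments held at most 7, the total would be at most 38 × 7 = 266 < 275, a contradiction.
So at least one holds ⌈275/38⌉ = 8.

8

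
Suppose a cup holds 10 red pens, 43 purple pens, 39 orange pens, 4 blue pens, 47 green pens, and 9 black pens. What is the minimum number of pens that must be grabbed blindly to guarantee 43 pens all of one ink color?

147

Treat the 6 ink colors as pigeonholes.
In the worst case we take at most 42 of each ink color, but all 10 red, all 39 orange, all 4 blue, and all 9 black (fewer than 42), giving 10 + 42 + 39 + 4 + 42 + 9 = 146.
One more pen then forces some ink color to 43, so 146 + 1 = 147.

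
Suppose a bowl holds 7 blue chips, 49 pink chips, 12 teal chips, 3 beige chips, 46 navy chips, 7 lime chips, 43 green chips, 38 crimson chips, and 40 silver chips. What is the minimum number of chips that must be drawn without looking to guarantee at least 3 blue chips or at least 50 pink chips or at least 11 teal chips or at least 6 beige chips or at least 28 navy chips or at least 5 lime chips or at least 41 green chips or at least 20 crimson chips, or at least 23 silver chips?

The worst case stops just short of every target: 2 blue, 49 pink, 10 teal, all 3 beige, 27 navy, 4 lime, 40 green, 19 crimson, 22 silver — 2 + 49 + 10 + 3 + 27 + 4 + 40 + 19 + 22 = 176 chips.
One more chip must push some color to its target, so 176 + 1 = 177.

177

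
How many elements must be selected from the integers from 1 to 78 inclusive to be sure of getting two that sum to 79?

Partition {1, …, 78} into 39 pairs: {1,78}, {2,77}, …, {39,40}.
Choosing 39 integers — say the integers 1 through 39 — takes one from each pair and avoids the property.
Choosing 40 forces two into the same pair by pigeonhole, and those sum to 79. So 40.

40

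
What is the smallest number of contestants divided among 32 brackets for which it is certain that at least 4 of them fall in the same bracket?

There are 32 brackets acting as pigeonholes.
With 32 × 3 = 96 contestants we could place exactly 3 in each, with no class reaching 4.
One more forces some class to hold 4, so 96 + 1 = 97.

97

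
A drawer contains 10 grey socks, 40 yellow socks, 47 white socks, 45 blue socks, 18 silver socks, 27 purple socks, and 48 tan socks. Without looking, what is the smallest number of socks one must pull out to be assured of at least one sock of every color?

226

The hardest color to obtain is grey: we could draw every other sock first — 235 − 10 = 225 socks — without a single grey one.
The next draw must be grey, so 225 + 1 = 226.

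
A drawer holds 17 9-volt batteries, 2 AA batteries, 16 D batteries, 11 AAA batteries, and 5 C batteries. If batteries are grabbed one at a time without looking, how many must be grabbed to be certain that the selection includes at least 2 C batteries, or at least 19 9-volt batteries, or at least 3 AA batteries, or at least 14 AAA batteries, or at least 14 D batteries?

45

The worst case stops just short of every target: all 17 9-volt, 2 AA, 13 D, all 11 AAA, 1 C — 17 + 2 + 13 + 11 + 1 = 44 batteries.
One more battery must push some type to its target, so 44 + 1 = 45.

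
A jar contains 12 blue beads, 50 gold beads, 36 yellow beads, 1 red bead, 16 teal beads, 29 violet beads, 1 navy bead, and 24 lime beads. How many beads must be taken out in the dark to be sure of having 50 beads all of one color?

In the worst case we take at most 49 of each color, but all 12 blue, all 36 yellow, all 1 red, all 16 teal, all 29 violet, all 1 navy, and all 24 lime (fewer than 49), giving 12 + 49 + 36 + 1 + 16 + 29 + 1 + 24 = 168.
One more bead then forces some color to 50, so 168 + 1 = 169.

169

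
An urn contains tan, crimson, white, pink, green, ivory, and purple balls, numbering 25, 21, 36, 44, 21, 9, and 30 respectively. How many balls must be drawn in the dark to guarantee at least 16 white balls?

The worst case draws every non-white ball first: 25 + 21 + 44 + 21 + 9 + 30 = 150.
The next 16 draws are then forced to be white, giving 150 + 16 = 166.

166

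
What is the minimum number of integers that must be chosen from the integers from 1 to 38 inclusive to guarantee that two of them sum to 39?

Partition {1, …, 38} into 19 pairs: {1,38}, {2,37}, …, {19,20}.
Choosing 19 integers — say the integers 1 through 19 — takes one from each pair and avoids the property.
Choosing 20 forces two into the same pair by pigeonhole, and those sum to 39. So 20.

20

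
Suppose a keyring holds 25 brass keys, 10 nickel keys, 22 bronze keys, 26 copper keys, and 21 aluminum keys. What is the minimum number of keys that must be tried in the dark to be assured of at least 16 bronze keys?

98

The worst case draws every non-bronze key first: 25 + 10 + 26 + 21 = 82.
The next 16 draws are then forced to be bronze, giving 82 + 16 = 98.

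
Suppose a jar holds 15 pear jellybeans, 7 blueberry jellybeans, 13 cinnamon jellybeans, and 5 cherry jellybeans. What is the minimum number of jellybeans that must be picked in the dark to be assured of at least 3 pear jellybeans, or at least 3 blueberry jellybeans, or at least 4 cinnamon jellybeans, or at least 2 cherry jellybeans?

Each of the 4 flavors has its own threshold; avoid all of them simultaneously.
The worst case stops just short of every target: 2 pear, 2 blueberry, 3 cinnamon, 1 cherry — 2 + 2 + 3 + 1 = 8 jellybeans.
One more jellybean must push some flavor to its target, so 8 + 1 = 9.

9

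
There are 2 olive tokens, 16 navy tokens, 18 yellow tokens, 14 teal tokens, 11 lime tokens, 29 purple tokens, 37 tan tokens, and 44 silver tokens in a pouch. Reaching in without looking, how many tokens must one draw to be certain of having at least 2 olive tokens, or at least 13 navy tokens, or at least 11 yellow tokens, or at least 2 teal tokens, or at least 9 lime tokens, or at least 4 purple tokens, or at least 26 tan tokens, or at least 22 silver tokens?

82

The worst case stops just short of every target: 1 olive, 12 navy, 10 yellow, 1 teal, 8 lime, 3 purple, 25 tan, 21 silver — 1 + 12 + 10 + 1 + 8 + 3 + 25 + 21 = 81 tokens.
One more token must push some color to its target, so 81 + 1 = 82.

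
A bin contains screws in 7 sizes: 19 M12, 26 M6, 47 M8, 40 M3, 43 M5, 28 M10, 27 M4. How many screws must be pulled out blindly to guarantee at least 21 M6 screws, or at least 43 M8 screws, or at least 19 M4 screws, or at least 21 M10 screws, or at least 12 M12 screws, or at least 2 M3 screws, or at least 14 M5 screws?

Each of the 7 sizes has its own threshold; avoid all of them simultaneously.
The worst case stops just short of every target: 11 M12, 20 M6, 42 M8, 1 M3, 13 M5, 20 M10, 18 M4 — 11 + 20 + 42 + 1 + 13 + 20 + 18 = 125 screws.
One more screw must push some size to its target, so 125 + 1 = 126.

126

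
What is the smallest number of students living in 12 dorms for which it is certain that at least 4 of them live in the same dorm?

There are 12 dorms acting as pigeonholes.
With 12 × 3 = 36 students we could place exactly 3 in each, with no class reaching 4.
One more forces some class to hold 4, so 36 + 1 = 37.

37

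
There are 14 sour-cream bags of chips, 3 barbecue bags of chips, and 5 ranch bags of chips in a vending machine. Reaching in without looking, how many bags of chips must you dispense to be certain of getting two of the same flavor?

4

Treat the 3 flavors as pigeonholes.
The worst case takes 1 bag of chips of each flavor without reaching 2 of any: 3 × 1 = 3.
The next bag of chips must bring some flavor to 2, so 3 + 1 = 4.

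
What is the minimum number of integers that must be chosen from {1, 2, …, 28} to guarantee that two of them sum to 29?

15

Partition {1, …, 28} into 14 pairs: {1,28}, {2,27}, …, {14,15}.
Choosing 14 integers — say the integers 1 through 14 — takes one from each pair and avoids the property.
Choosing 15 forces two into the same pair by pigeonhole, and those sum to 29. So 15.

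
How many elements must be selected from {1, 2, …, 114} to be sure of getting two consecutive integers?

Partition {1, …, 114} into 57 pairs: {1,2}, {3,4}, …, {113,114}.
Choosing 57 integers — say the 57 even numbers 2, 4, …, 114 — takes one from each pair and avoids the property.
Choosing 58 forces two into the same pair by pigeonhole, and those are consecutive. So 58.

58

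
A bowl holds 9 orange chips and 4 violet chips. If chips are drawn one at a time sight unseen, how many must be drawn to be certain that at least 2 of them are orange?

The worst case draws every non-orange chip first: 4.
The next 2 draws are then forced to be orange, giving 4 + 2 = 6.

6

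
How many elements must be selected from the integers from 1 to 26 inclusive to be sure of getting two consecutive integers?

Partition {1, …, 26} into 13 pairs: {1,2}, {3,4}, …, {25,26}.
Choosing 13 integers — say the 13 even numbers 2, 4, …, 26 — takes one from each pair and avoids the property.
Choosing 14 forces two into the same pair by pigeonhole, and those are consecutive. So 14.

14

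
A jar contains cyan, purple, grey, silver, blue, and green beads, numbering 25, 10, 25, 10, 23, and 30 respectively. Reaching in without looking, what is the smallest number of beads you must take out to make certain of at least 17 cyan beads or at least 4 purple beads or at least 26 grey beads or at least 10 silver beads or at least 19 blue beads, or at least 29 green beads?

The worst case stops just short of every target: 16 cyan, 3 purple, 25 grey, 9 silver, 18 blue, 28 green — 16 + 3 + 25 + 9 + 18 + 28 = 99 beads.
One more bead must push some color to its target, so 99 + 1 = 100.

100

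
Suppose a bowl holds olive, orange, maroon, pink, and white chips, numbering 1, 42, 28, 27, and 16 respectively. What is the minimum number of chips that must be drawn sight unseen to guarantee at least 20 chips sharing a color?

Treat the 5 colors as pigeonholes.
In the worst case we take at most 19 of each color, but all 1 olive and all 16 white (fewer than 19), giving 1 + 19 + 19 + 19 + 16 = 74.
One more chip then forces some color to 20, so 74 + 1 = 75.

75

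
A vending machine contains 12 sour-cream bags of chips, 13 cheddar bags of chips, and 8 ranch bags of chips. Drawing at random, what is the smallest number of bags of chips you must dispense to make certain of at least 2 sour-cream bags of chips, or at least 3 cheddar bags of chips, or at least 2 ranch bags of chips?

5

The worst case stops just short of every target: 1 sour-cream, 2 cheddar, 1 ranch — 1 + 2 + 1 = 4 bags of chips.
One more bag of chips must push some flavor to its target, so 4 + 1 = 5.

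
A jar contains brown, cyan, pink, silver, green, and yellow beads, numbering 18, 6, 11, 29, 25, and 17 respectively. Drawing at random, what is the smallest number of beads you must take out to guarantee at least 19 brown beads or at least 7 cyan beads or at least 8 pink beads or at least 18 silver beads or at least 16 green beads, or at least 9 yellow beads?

The worst case stops just short of every target: 18 brown, 6 cyan, 7 pink, 17 silver, 15 green, 8 yellow — 18 + 6 + 7 + 17 + 15 + 8 = 71 beads.
One more bead must push some color to its target, so 71 + 1 = 72.

72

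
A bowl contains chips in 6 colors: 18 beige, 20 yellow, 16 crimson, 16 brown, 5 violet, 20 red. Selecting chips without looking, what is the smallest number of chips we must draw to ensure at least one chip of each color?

The hardest color to obtain is violet: we could draw every other chip first — 95 − 5 = 90 chips — without a single violet one.
The next draw must be violet, so 90 + 1 = 91.

91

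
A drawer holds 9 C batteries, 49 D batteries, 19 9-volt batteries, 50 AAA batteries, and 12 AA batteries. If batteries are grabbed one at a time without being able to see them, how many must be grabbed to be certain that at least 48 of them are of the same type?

Treat the 5 types as pigeonholes.
In the worst case we take at most 47 of each type, but all 9 C, all 19 9-volt, and all 12 AA (fewer than 47), giving 9 + 47 + 19 + 47 + 12 = 134.
One more battery then forces some type to 48, so 134 + 1 = 135.

135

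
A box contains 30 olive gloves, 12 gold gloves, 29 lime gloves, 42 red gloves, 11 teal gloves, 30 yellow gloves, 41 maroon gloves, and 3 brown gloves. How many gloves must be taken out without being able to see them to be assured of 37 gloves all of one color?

188

Treat the 8 colors as pigeonholes.
In the worst case we take at most 36 of each color, but all 30 olive, all 12 gold, all 29 lime, all 11 teal, all 30 yellow, and all 3 brown (fewer than 36), giving 30 + 12 + 29 + 36 + 11 + 30 + 36 + 3 = 187.
One more glove then forces some color to 37, so 187 + 1 = 188.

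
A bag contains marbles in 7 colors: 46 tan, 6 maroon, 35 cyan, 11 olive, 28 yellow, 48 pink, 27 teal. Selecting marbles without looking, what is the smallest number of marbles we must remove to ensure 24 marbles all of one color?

In the worst case we take at most 23 of each color, but all 6 maroon and all 11 olive (fewer than 23), giving 23 + 6 + 23 + 11 + 23 + 23 + 23 = 132.
One more marble then forces some color to 24, so 132 + 1 = 133.

133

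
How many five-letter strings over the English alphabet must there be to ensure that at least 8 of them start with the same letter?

There are 26 possible first letters acting as pigeonholes.
With 26 × 7 = 182 five-letter strings over the English alphabet we could place exactly 7 in each, with no class reaching 8.
One more forces some class to hold 8, so 182 + 1 = 183.

183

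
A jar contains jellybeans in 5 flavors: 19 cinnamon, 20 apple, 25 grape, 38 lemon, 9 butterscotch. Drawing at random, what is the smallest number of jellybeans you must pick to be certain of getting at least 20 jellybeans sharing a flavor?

86

In the worst case we take at most 19 of each flavor, but all 9 butterscotch (fewer than 19), giving 19 + 19 + 19 + 19 + 9 = 85.
One more jellybean then forces some flavor to 20, so 85 + 1 = 86.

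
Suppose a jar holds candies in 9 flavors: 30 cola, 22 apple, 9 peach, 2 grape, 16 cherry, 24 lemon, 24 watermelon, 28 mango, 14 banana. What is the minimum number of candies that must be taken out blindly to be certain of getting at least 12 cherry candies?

165

The worst case draws every non-cherry candy first: 30 + 22 + 9 + 2 + 24 + 24 + 28 + 14 = 153.
The next 12 draws are then forced to be cherry, giving 153 + 12 = 165.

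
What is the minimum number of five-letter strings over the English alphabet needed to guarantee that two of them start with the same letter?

27

There are 26 possible first letters acting as pigeonholes.
With 26 five-letter strings over the English alphabet we could place one in each, avoiding any repeat.
One more forces some class to hold 2, so 26 + 1 = 27.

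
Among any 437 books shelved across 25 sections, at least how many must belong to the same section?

18

The 437 books fall into 25 sections.
If each of the 25 sections held at most 17, the total would be at most 25 × 17 = 425 < 437, a contradiction.
So at least one holds ⌈437/25⌉ = 18.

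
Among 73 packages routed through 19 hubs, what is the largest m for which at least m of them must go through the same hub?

4

If each of the 19 hubs held at most 3, the total would be at most 19 × 3 = 57 < 73, a contradiction.
So at least one holds ⌈73/19⌉ = 4.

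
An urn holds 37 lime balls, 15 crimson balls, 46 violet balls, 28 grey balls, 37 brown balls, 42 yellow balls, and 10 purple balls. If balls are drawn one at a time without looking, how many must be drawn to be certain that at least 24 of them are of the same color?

141

In the worst case we take at most 23 of each color, but all 15 crimson and all 10 purple (fewer than 23), giving 23 + 15 + 23 + 23 + 23 + 23 + 10 = 140.
One more ball then forces some color to 24, so 140 + 1 = 141.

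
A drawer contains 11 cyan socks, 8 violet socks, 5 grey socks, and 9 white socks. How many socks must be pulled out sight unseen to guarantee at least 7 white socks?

The worst case draws every non-white sock first: 11 + 8 + 5 = 24.
The next 7 draws are then forced to be white, giving 24 + 7 = 31.

31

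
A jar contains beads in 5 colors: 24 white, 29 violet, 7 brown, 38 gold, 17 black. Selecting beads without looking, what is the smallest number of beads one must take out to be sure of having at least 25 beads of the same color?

97

Treat the 5 colors as pigeonholes.
In the worst case we take at most 24 of each color, but all 7 brown and all 17 black (fewer than 24), giving 24 + 24 + 7 + 24 + 17 = 96.
One more bead then forces some color to 25, so 96 + 1 = 97.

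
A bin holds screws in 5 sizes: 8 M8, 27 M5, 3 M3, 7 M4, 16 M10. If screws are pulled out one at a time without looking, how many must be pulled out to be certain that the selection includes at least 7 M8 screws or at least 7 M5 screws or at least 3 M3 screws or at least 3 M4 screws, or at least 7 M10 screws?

23

The worst case stops just short of every target: 6 M8, 6 M5, 2 M3, 2 M4, 6 M10 — 6 + 6 + 2 + 2 + 6 = 22 screws.
One more screw must push some size to its target, so 22 + 1 = 23.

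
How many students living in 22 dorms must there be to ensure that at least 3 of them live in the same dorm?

There are 22 dorms acting as pigeonholes.
With 22 × 2 = 44 students we could place exactly 2 in each, with no class reaching 3.
One more forces some class to hold 3, so 44 + 1 = 45.

45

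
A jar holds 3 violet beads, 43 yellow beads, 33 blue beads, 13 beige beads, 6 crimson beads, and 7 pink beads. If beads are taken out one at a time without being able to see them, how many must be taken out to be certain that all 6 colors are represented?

103

The hardest color to obtain is violet: we could draw every other bead first — 105 − 3 = 102 beads — without a single violet one.
The next draw must be violet, so 102 + 1 = 103.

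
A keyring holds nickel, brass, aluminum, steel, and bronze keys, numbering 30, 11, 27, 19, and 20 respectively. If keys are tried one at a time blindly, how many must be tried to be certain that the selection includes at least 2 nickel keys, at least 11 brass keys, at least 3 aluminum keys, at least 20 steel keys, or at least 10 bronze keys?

42

The worst case stops just short of every target: 1 nickel, 10 brass, 2 aluminum, 19 steel, 9 bronze — 1 + 10 + 2 + 19 + 9 = 41 keys.
One more key must push some type to its target, so 41 + 1 = 42.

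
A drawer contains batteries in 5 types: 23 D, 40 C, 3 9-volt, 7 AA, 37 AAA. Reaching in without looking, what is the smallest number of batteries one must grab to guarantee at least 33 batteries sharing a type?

98

Treat the 5 types as pigeonholes.
In the worst case we take at most 32 of each type, but all 23 D, all 3 9-volt, and all 7 AA (fewer than 32), giving 23 + 32 + 3 + 7 + 32 = 97.
One more battery then forces some type to 33, so 97 + 1 = 98.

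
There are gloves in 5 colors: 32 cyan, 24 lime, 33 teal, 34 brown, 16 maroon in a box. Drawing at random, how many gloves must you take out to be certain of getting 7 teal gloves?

The worst case draws every non-teal glove first: 32 + 24 + 34 + 16 = 106.
The next 7 draws are then forced to be teal, giving 106 + 7 = 113.

113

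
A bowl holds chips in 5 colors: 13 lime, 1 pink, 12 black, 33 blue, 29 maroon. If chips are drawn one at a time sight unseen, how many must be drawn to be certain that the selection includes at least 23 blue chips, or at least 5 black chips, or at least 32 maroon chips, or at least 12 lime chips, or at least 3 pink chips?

The worst case stops just short of every target: 11 lime, all 1 pink, 4 black, 22 blue, all 29 maroon — 11 + 1 + 4 + 22 + 29 = 67 chips.
One more chip must push some color to its target, so 67 + 1 = 68.

68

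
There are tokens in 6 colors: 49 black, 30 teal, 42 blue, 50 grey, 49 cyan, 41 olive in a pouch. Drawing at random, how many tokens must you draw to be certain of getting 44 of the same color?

243

In the worst case we take at most 43 of each color, but all 30 teal, all 42 blue, and all 41 olive (fewer than 43), giving 43 + 30 + 42 + 43 + 43 + 41 = 242.
One more token then forces some color to 44, so 242 + 1 = 243.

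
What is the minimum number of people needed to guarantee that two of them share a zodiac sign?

13

There are 12 zodiac signs acting as pigeonholes.
With 12 people we could place one in each, avoiding any repeat.
One more forces some class to hold 2, so 12 + 1 = 13.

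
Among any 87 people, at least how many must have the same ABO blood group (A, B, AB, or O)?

22

The 87 people fall into 4 ABO blood groups.
If each of the 4 ABO blood groups held at most 21, the total would be at most 4 × 21 = 84 < 87, a contradiction.
So at least one holds ⌈87/4⌉ = 22.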